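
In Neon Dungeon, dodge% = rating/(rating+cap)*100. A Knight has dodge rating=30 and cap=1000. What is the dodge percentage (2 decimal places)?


dodge% = 30 / (30 + 1000) * 100
= 30 / 1030 * 100
= 0.029126 * 100
= 2.91%

2.91%


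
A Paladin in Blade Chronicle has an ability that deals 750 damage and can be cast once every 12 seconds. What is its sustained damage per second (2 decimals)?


DPS = damage / cooldown
= 750 / 12
= 62.50

62.50 DPS


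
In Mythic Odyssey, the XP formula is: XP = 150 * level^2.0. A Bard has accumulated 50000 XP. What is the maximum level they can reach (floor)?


XP = 150 * level^2.0, so level = (XP / 150)^(1/2.0)
= (50000 / 150)^(1/2.0)
= 333.3333^0.5
= 18.2574
Floor: level = 18

level 18


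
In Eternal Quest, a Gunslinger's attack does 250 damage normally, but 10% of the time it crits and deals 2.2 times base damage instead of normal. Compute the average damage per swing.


E[dmg] = base * (1 + crit_chance * (crit_mult - 1))
cc as decimal = 10/100 = 0.1
cm - 1 = 2.2 - 1 = 1.2
Bonus factor = 0.1 * 1.2 = 0.12
Total multiplier = 1 + 0.12 = 1.12
Expected damage = 250 * 1.12 = 280.00

280.00 damage


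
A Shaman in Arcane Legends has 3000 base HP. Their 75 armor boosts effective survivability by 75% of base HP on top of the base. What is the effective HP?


EHP = 3000 * (1 + 75/100)
= 3000 * (1 + 0.75)
= 3000 * 1.75
= 5250.0

5250.0 EHP


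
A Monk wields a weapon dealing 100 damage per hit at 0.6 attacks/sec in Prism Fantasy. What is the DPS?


DPS = damage * attack_speed
= 100 * 0.6
= 60.0

60.0 DPS


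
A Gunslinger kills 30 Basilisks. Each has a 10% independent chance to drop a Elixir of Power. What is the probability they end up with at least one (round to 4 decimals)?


P(at least one) = 1 - P(none) = 1 - (1-p)^n
p = 10/100 = 0.1
1 - p = 0.9
(1 - p)^30 = 0.9^30 = 0.042391
P(at least one) = 1 - 0.042391 = 0.9576

0.9576


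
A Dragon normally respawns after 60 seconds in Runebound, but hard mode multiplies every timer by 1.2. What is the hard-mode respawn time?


Respawn time = base * multiplier
= 60 * 1.2
= 72.0 seconds

72.0 seconds


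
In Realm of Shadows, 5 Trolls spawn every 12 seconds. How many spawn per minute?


Spawns per minute = count * (60 / interval)
= 5 * (60 / 12)
= 5 * 5.0
= 25.0

25.0 per minute


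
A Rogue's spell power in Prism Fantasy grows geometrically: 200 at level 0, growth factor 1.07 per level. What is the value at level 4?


value = base * growth^level
= 200 * 1.07^4
= 200 * 1.310796
= 262.16

262.16 spell power


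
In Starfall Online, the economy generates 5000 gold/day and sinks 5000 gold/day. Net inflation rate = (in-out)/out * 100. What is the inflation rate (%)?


Net gold = 5000 - 5000 = 0
Inflation rate = net / sunk * 100 = 0 / 5000 * 100
= 0.0 * 100
= 0.00%

0.00%


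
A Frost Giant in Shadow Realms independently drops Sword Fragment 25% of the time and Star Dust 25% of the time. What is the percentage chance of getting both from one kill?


For independent events, P(both) = P(A) * P(B)
= 25% * 25%
= 625 / 100 %
= 6.25%

6.25%


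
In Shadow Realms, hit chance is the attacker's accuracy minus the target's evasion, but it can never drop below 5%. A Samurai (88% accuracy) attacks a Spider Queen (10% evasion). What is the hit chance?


accuracy - evasion = 88 - 10 = 78
Apply floor: max(78, 5) = 78
Hit chance = 78%

78%


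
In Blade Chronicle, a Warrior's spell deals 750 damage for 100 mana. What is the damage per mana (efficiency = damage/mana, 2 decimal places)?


Efficiency = damage / mana
= 750 / 100
= 7.50

7.50 dmg/mana


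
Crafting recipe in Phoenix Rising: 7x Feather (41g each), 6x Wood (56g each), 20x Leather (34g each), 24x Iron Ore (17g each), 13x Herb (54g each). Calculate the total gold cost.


Cost breakdown:
  Feather: 7 * 41 = 287
  Wood: 6 * 56 = 336
  Leather: 20 * 34 = 680
  Iron Ore: 24 * 17 = 408
  Herb: 13 * 54 = 702
Total = 287 + 336 + 680 + 408 + 702 = 2413

2413 gold


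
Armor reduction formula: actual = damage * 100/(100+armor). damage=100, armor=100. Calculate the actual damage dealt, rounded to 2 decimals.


actual = 100 * 100 / (100 + 100)
= 100 * 100 / 200
= 10000 / 200
= 50.00

50.00 damage


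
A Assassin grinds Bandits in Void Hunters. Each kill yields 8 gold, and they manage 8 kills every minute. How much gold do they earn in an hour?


Gold per minute = 8 * 8 = 64
Gold per hour = 64 * 60 = 3840

3840 gold/hour


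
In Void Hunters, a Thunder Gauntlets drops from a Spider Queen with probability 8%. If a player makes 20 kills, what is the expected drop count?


Expected drops = kills * (drop_rate / 100)
= 20 * (8 / 100)
= 20 * 0.08
= 1.6

1.6 drops


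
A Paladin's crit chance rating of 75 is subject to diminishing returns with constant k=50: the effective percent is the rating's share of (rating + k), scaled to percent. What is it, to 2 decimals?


effective% = rating / (rating + k) * 100
= 75 / (75 + 50) * 100
= 75 / 125 * 100
= 0.6 * 100
= 60.00%

60.00%


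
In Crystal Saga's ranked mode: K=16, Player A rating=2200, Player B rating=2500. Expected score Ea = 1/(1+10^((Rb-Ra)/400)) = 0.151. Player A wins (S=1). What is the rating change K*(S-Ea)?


Elo update: delta = K * (S - Ea), where S = 1 (wins)
S - Ea = 1 - 0.151 = 0.849
Rating change = 16 * 0.849
= 13.58

13.58 rating points


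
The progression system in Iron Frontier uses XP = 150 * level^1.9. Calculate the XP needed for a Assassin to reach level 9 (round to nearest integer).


XP = 150 * level^1.9
Substitute level = 9:
XP = 150 * 9^1.9
= 150 * 65.0221
= 9753

9753 XP


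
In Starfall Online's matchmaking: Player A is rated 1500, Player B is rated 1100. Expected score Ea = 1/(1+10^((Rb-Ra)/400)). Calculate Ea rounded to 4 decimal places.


Elo expected score: Ea = 1/(1 + 10^((Rb-Ra)/400))
Rb - Ra = 1100 - 1500 = -400
(Rb-Ra)/400 = -400/400 = -1.0
10^-1.0 = 0.1
Ea = 1/(1 + 0.1) = 1/1.1 = 0.9091

0.9091


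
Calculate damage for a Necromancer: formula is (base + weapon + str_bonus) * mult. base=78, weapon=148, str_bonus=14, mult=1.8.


Sum base + weapon + str = 78 + 148 + 14 = 240
Multiply by 1.8:
240 * 1.8 = 432.0

432.0 damage


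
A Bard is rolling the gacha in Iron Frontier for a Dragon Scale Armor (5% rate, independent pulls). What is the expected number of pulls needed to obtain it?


Expected pulls for a geometric distribution = 1/p = 100 / rate%
= 100 / 5
= 20.0

20.0 pulls


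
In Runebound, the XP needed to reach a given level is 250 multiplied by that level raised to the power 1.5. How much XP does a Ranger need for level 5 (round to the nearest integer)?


XP = 250 * level^1.5
Substitute level = 5:
XP = 250 * 5^1.5
= 250 * 11.1803
= 2795

2795 XP


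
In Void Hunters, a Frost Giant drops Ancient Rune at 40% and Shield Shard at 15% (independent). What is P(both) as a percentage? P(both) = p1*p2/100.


For independent events, P(both) = P(A) * P(B)
= 40% * 15%
= 600 / 100 %
= 6.0%

6.0%


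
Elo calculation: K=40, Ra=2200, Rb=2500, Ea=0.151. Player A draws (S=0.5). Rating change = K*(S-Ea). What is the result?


Elo update: delta = K * (S - Ea), where S = 0.5 (draws)
S - Ea = 0.5 - 0.151 = 0.349
Rating change = 40 * 0.349
= 13.96

13.96 rating points


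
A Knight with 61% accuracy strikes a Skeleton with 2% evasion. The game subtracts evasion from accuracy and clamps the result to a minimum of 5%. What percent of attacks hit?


accuracy - evasion = 61 - 2 = 59
Apply floor: max(59, 5) = 59
Hit chance = 59%

59%


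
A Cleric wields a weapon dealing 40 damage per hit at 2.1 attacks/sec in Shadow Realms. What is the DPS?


DPS = damage * attack_speed
= 40 * 2.1
= 84.0

84.0 DPS


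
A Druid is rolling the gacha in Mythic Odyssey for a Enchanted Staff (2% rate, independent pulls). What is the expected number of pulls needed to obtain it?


Expected pulls for a geometric distribution = 1/p = 100 / rate%
= 100 / 2
= 50.0

50.0 pulls


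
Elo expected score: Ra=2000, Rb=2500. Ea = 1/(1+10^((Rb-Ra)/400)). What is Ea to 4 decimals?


Elo expected score: Ea = 1/(1 + 10^((Rb-Ra)/400))
Rb - Ra = 2500 - 2000 = 500
(Rb-Ra)/400 = 500/400 = 1.25
10^1.25 = 17.782794
Ea = 1/(1 + 17.782794) = 1/18.782794 = 0.0532

0.0532


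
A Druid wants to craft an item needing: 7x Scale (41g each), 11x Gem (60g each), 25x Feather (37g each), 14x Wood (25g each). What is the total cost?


Cost breakdown:
  Scale: 7 * 41 = 287
  Gem: 11 * 60 = 660
  Feather: 25 * 37 = 925
  Wood: 14 * 25 = 350
Total = 287 + 660 + 925 + 350 = 2222

2222 gold


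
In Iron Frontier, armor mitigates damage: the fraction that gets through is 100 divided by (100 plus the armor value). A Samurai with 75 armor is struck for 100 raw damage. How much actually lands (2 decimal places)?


actual = 100 * 100 / (100 + 75)
= 100 * 100 / 175
= 10000 / 175
= 57.14

57.14 damage


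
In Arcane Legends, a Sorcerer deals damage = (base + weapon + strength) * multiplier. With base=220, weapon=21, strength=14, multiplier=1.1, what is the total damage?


Sum base + weapon + str = 220 + 21 + 14 = 255
Multiply by 1.1:
255 * 1.1 = 280.5

280.5 damage


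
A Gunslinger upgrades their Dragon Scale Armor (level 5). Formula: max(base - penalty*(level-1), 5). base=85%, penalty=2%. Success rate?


raw_rate = 85 - 2 * (5 - 1)
= 85 - 2 * 4
= 85 - 8
= 77
Apply floor: max(77, 5) = 77%

77%


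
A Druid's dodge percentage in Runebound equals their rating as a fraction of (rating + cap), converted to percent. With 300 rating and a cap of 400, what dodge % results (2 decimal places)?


dodge% = 300 / (300 + 400) * 100
= 300 / 700 * 100
= 0.428571 * 100
= 42.86%

42.86%


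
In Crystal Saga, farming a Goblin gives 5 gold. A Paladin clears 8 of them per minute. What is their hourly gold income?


Gold per minute = 5 * 8 = 40
Gold per hour = 40 * 60 = 2400

2400 gold/hour


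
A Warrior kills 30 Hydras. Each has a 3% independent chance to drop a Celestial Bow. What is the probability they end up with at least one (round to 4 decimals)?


P(at least one) = 1 - P(none) = 1 - (1-p)^n
p = 3/100 = 0.03
1 - p = 0.97
(1 - p)^30 = 0.97^30 = 0.401007
P(at least one) = 1 - 0.401007 = 0.5990

0.5990


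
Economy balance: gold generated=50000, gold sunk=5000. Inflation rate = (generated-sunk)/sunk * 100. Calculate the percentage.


Net gold = 50000 - 5000 = 45000
Inflation rate = net / sunk * 100 = 45000 / 5000 * 100
= 9.0 * 100
= 900.00%

900.00%


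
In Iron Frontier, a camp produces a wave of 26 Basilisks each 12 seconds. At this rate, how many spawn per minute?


Spawns per minute = count * (60 / interval)
= 26 * (60 / 12)
= 26 * 5.0
= 130.0

130.0 per minute


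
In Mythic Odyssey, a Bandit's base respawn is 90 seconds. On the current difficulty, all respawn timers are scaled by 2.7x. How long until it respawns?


Respawn time = base * multiplier
= 90 * 2.7
= 243.0 seconds

243.0 seconds


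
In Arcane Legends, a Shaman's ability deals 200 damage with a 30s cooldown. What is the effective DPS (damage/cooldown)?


DPS = damage / cooldown
= 200 / 30
= 6.67

6.67 DPS


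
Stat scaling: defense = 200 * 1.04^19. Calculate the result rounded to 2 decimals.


value = base * growth^level
= 200 * 1.04^19
= 200 * 2.106849
= 421.37

421.37 defense


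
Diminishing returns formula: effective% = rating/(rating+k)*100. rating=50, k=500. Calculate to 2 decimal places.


effective% = rating / (rating + k) * 100
= 50 / (50 + 500) * 100
= 50 / 550 * 100
= 0.090909 * 100
= 9.09%

9.09%


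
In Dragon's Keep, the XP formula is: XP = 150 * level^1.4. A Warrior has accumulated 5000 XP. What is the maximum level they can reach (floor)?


XP = 150 * level^1.4, so level = (XP / 150)^(1/1.4)
= (5000 / 150)^(1/1.4)
= 33.3333^0.7143
= 12.2397
Floor: level = 12

level 12


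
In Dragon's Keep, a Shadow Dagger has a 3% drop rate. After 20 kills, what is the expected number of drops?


Expected drops = kills * (drop_rate / 100)
= 20 * (3 / 100)
= 20 * 0.03
= 0.6

0.6 drops


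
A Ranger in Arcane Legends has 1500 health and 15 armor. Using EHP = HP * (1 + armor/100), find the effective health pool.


EHP = 1500 * (1 + 15/100)
= 1500 * (1 + 0.15)
= 1500 * 1.15
= 1725.0

1725.0 EHP


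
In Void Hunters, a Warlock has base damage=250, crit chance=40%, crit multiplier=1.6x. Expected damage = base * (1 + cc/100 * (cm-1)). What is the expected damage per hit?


E[dmg] = base * (1 + crit_chance * (crit_mult - 1))
cc as decimal = 40/100 = 0.4
cm - 1 = 1.6 - 1 = 0.6
Bonus factor = 0.4 * 0.6 = 0.24
Total multiplier = 1 + 0.24 = 1.24
Expected damage = 250 * 1.24 = 310.00

310.00 damage


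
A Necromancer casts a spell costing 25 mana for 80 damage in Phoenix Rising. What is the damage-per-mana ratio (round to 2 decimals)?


Efficiency = damage / mana
= 80 / 25
= 3.20

3.20 dmg/mana


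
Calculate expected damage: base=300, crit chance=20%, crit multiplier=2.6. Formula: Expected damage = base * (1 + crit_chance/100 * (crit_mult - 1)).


E[dmg] = base * (1 + crit_chance * (crit_mult - 1))
cc as decimal = 20/100 = 0.2
cm - 1 = 2.6 - 1 = 1.6
Bonus factor = 0.2 * 1.6 = 0.32
Total multiplier = 1 + 0.32 = 1.32
Expected damage = 300 * 1.32 = 396.00

396.00 damage


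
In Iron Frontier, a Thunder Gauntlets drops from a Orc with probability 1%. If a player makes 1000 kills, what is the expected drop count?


Expected drops = kills * (drop_rate / 100)
= 1000 * (1 / 100)
= 1000 * 0.01
= 10.0

10.0 drops


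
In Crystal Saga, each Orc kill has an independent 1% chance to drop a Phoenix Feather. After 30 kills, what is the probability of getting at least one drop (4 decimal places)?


P(at least one) = 1 - P(none) = 1 - (1-p)^n
p = 1/100 = 0.01
1 - p = 0.99
(1 - p)^30 = 0.99^30 = 0.739700
P(at least one) = 1 - 0.739700 = 0.2603

0.2603


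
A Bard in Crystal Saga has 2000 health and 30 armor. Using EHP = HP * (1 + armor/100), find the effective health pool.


EHP = 2000 * (1 + 30/100)
= 2000 * (1 + 0.3)
= 2000 * 1.3
= 2600.0

2600.0 EHP


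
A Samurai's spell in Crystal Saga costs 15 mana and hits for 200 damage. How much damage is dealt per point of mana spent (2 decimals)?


Efficiency = damage / mana
= 200 / 15
= 13.33

13.33 dmg/mana


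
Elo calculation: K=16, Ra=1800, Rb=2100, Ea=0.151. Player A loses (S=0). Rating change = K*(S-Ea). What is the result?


Elo update: delta = K * (S - Ea), where S = 0 (loses)
S - Ea = 0 - 0.151 = -0.151
Rating change = 16 * -0.151
= -2.42

-2.42 rating points


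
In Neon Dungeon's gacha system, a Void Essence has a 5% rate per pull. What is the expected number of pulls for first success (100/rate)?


Expected pulls for a geometric distribution = 1/p = 100 / rate%
= 100 / 5
= 20.0

20.0 pulls


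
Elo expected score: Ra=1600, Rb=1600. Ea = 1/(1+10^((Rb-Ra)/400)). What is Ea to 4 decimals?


Elo expected score: Ea = 1/(1 + 10^((Rb-Ra)/400))
Rb - Ra = 1600 - 1600 = 0
(Rb-Ra)/400 = 0/400 = 0.0
10^0.0 = 1.0
Ea = 1/(1 + 1.0) = 1/2.0 = 0.5000

0.5000


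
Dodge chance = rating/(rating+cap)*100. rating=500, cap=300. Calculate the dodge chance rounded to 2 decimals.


dodge% = 500 / (500 + 300) * 100
= 500 / 800 * 100
= 0.625 * 100
= 62.50%

62.50%


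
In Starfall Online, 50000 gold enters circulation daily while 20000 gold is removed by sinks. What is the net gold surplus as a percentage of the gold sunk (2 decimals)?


Net gold = 50000 - 20000 = 30000
Inflation rate = net / sunk * 100 = 30000 / 20000 * 100
= 1.5 * 100
= 150.00%

150.00%


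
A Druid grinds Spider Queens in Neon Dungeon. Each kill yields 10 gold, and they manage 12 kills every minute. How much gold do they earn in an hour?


Gold per minute = 10 * 12 = 120
Gold per hour = 120 * 60 = 7200

7200 gold/hour


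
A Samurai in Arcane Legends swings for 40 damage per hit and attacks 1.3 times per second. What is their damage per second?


DPS = damage * attack_speed
= 40 * 1.3
= 52.0

52.0 DPS


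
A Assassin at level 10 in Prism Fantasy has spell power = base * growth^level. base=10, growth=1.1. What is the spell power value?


value = base * growth^level
= 10 * 1.1^10
= 10 * 2.593742
= 25.94

25.94 spell power


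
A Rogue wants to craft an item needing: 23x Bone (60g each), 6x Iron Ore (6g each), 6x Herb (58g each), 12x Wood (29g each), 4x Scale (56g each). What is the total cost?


Cost breakdown:
  Bone: 23 * 60 = 1380
  Iron Ore: 6 * 6 = 36
  Herb: 6 * 58 = 348
  Wood: 12 * 29 = 348
  Scale: 4 * 56 = 224
Total = 1380 + 36 + 348 + 348 + 224 = 2336

2336 gold


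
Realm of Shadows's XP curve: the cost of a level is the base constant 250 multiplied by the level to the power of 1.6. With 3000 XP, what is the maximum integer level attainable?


XP = 250 * level^1.6, so level = (XP / 250)^(1/1.6)
= (3000 / 250)^(1/1.6)
= 12.0^0.625
= 4.7259
Floor: level = 4

level 4


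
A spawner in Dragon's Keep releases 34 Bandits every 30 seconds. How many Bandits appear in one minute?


Spawns per minute = count * (60 / interval)
= 34 * (60 / 30)
= 34 * 2.0
= 68.0

68.0 per minute


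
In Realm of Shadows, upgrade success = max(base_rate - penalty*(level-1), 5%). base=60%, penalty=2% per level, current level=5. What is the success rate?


raw_rate = 60 - 2 * (5 - 1)
= 60 - 2 * 4
= 60 - 8
= 52
Apply floor: max(52, 5) = 52%

52%


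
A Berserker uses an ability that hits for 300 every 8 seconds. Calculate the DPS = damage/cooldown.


DPS = damage / cooldown
= 300 / 8
= 37.50

37.50 DPS


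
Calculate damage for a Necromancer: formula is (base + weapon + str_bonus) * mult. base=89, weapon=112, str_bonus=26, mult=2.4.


Sum base + weapon + str = 89 + 112 + 26 = 227
Multiply by 2.4:
227 * 2.4 = 544.8

544.8 damage


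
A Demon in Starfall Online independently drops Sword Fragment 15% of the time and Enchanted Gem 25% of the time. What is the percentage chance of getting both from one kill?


For independent events, P(both) = P(A) * P(B)
= 15% * 25%
= 375 / 100 %
= 3.75%

3.75%


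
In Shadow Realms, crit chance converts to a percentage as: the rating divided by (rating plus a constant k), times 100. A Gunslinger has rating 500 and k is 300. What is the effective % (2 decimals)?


effective% = rating / (rating + k) * 100
= 500 / (500 + 300) * 100
= 500 / 800 * 100
= 0.625 * 100
= 62.50%

62.50%


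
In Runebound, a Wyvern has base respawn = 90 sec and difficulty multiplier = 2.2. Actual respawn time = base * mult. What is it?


Respawn time = base * multiplier
= 90 * 2.2
= 198.0 seconds

198.0 seconds


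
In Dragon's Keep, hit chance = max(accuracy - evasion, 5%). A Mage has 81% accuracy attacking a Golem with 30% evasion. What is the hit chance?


accuracy - evasion = 81 - 30 = 51
Apply floor: max(51, 5) = 51
Hit chance = 51%

51%


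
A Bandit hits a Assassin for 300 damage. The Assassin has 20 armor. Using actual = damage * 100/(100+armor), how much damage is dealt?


actual = 300 * 100 / (100 + 20)
= 300 * 100 / 120
= 30000 / 120
= 250.00

250.00 damage


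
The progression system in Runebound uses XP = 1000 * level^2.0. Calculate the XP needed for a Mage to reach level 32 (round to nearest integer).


XP = 1000 * level^2.0
Substitute level = 32:
XP = 1000 * 32^2.0
= 1000 * 1024.0
= 1024000

1024000 XP


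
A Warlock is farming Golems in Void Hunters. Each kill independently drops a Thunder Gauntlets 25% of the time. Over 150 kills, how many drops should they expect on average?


Expected drops = kills * (drop_rate / 100)
= 150 * (25 / 100)
= 150 * 0.25
= 37.5

37.5 drops


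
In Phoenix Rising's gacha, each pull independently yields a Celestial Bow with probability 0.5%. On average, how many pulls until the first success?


Expected pulls for a geometric distribution = 1/p = 100 / rate%
= 100 / 0.5
= 200.0

200.0 pulls


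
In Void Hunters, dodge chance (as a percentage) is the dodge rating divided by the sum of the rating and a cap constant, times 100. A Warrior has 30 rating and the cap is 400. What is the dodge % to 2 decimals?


dodge% = 30 / (30 + 400) * 100
= 30 / 430 * 100
= 0.069767 * 100
= 6.98%

6.98%


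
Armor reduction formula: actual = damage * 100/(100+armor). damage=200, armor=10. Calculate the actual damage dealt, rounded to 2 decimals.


actual = 200 * 100 / (100 + 10)
= 200 * 100 / 110
= 20000 / 110
= 181.82

181.82 damage


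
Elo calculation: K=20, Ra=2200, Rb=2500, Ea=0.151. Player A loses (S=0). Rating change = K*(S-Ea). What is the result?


Elo update: delta = K * (S - Ea), where S = 0 (loses)
S - Ea = 0 - 0.151 = -0.151
Rating change = 20 * -0.151
= -3.02

-3.02 rating points


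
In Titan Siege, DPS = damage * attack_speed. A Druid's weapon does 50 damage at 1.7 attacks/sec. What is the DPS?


DPS = damage * attack_speed
= 50 * 1.7
= 85.0

85.0 DPS


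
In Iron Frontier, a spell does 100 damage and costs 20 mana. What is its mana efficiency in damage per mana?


Efficiency = damage / mana
= 100 / 20
= 5.00

5.00 dmg/mana


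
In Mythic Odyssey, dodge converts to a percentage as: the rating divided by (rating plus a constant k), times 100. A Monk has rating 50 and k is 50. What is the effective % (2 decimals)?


effective% = rating / (rating + k) * 100
= 50 / (50 + 50) * 100
= 50 / 100 * 100
= 0.5 * 100
= 50.00%

50.00%


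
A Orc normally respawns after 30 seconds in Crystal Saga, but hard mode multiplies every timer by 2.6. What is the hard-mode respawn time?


Respawn time = base * multiplier
= 30 * 2.6
= 78.0 seconds

78.0 seconds


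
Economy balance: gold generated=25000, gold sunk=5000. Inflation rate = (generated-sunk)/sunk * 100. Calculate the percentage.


Net gold = 25000 - 5000 = 20000
Inflation rate = net / sunk * 100 = 20000 / 5000 * 100
= 4.0 * 100
= 400.00%

400.00%


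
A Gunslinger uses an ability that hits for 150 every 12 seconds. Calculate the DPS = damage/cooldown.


DPS = damage / cooldown
= 150 / 12
= 12.50

12.50 DPS


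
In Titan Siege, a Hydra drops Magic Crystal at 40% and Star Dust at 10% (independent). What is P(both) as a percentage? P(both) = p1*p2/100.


For independent events, P(both) = P(A) * P(B)
= 40% * 10%
= 400 / 100 %
= 4.0%

4.0%


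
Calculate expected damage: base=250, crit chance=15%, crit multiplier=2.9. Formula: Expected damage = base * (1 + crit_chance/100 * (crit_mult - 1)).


E[dmg] = base * (1 + crit_chance * (crit_mult - 1))
cc as decimal = 15/100 = 0.15
cm - 1 = 2.9 - 1 = 1.9
Bonus factor = 0.15 * 1.9 = 0.285
Total multiplier = 1 + 0.285 = 1.285
Expected damage = 250 * 1.285 = 321.25

321.25 damage


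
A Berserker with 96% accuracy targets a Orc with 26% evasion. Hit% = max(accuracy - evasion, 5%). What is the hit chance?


accuracy - evasion = 96 - 26 = 70
Apply floor: max(70, 5) = 70
Hit chance = 70%

70%


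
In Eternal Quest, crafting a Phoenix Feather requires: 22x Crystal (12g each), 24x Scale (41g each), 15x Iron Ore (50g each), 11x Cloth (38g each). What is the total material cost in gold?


Cost breakdown:
  Crystal: 22 * 12 = 264
  Scale: 24 * 41 = 984
  Iron Ore: 15 * 50 = 750
  Cloth: 11 * 38 = 418
Total = 264 + 984 + 750 + 418 = 2416

2416 gold


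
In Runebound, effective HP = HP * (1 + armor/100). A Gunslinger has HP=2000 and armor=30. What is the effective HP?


EHP = 2000 * (1 + 30/100)
= 2000 * (1 + 0.3)
= 2000 * 1.3
= 2600.0

2600.0 EHP


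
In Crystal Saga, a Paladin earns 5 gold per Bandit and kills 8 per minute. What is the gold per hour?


Gold per minute = 5 * 8 = 40
Gold per hour = 40 * 60 = 2400

2400 gold/hour


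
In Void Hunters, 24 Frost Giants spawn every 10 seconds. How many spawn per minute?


Spawns per minute = count * (60 / interval)
= 24 * (60 / 10)
= 24 * 6.0
= 144.0

144.0 per minute


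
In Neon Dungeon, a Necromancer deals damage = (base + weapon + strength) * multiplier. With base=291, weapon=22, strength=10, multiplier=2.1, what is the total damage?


Sum base + weapon + str = 291 + 22 + 10 = 323
Multiply by 2.1:
323 * 2.1 = 678.3

678.3 damage


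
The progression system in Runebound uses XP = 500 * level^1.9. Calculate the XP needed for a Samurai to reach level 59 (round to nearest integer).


XP = 500 * level^1.9
Substitute level = 59:
XP = 500 * 59^1.9
= 500 * 2315.3616
= 1157681

1157681 XP


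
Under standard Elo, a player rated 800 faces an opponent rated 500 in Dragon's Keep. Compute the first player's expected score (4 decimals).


Elo expected score: Ea = 1/(1 + 10^((Rb-Ra)/400))
Rb - Ra = 500 - 800 = -300
(Rb-Ra)/400 = -300/400 = -0.75
10^-0.75 = 0.177828
Ea = 1/(1 + 0.177828) = 1/1.177828 = 0.8490

0.8490


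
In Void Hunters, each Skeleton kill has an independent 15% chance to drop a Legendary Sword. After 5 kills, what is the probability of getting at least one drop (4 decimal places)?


P(at least one) = 1 - P(none) = 1 - (1-p)^n
p = 15/100 = 0.15
1 - p = 0.85
(1 - p)^5 = 0.85^5 = 0.443705
P(at least one) = 1 - 0.443705 = 0.5563

0.5563


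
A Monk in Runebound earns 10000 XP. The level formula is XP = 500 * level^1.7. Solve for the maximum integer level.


XP = 500 * level^1.7, so level = (XP / 500)^(1/1.7)
= (10000 / 500)^(1/1.7)
= 20.0^0.5882
= 5.8252
Floor: level = 5

level 5


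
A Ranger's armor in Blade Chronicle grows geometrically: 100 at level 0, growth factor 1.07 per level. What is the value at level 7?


value = base * growth^level
= 100 * 1.07^7
= 100 * 1.605781
= 160.58

160.58 armor


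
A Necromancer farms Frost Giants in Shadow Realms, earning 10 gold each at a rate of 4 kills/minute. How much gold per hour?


Gold per minute = 10 * 4 = 40
Gold per hour = 40 * 60 = 2400

2400 gold/hour


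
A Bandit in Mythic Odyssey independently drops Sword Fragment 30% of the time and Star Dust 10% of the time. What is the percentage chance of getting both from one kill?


For independent events, P(both) = P(A) * P(B)
= 30% * 10%
= 300 / 100 %
= 3.0%

3.0%


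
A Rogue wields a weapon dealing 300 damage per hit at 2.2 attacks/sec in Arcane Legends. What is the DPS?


DPS = damage * attack_speed
= 300 * 2.2
= 660.0

660.0 DPS


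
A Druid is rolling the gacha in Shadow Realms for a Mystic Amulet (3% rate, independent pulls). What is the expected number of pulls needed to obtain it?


Expected pulls for a geometric distribution = 1/p = 100 / rate%
= 100 / 3
= 33.33

33.33 pulls


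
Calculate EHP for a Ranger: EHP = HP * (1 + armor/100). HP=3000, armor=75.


EHP = 3000 * (1 + 75/100)
= 3000 * (1 + 0.75)
= 3000 * 1.75
= 5250.0

5250.0 EHP


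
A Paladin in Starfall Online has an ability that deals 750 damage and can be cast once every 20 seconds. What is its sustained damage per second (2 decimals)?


DPS = damage / cooldown
= 750 / 20
= 37.50

37.50 DPS


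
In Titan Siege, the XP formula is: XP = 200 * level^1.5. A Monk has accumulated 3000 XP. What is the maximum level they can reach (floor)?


XP = 200 * level^1.5, so level = (XP / 200)^(1/1.5)
= (3000 / 200)^(1/1.5)
= 15.0^0.6667
= 6.0822
Floor: level = 6

level 6


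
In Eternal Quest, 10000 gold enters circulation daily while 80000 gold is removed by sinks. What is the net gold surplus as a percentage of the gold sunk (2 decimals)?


Net gold = 10000 - 80000 = -70000
Inflation rate = net / sunk * 100 = -70000 / 80000 * 100
= -0.875 * 100
= -87.50%

-87.50%


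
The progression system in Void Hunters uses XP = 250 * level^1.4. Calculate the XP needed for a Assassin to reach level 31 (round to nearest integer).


XP = 250 * level^1.4
Substitute level = 31:
XP = 250 * 31^1.4
= 250 * 122.4352
= 30609

30609 XP


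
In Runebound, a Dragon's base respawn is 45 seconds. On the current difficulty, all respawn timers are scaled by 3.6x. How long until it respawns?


Respawn time = base * multiplier
= 45 * 3.6
= 162.0 seconds

162.0 seconds


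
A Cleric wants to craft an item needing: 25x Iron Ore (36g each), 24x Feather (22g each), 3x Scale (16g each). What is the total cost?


Cost breakdown:
  Iron Ore: 25 * 36 = 900
  Feather: 24 * 22 = 528
  Scale: 3 * 16 = 48
Total = 900 + 528 + 48 = 1476

1476 gold


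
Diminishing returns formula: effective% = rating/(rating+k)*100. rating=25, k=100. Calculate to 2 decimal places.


effective% = rating / (rating + k) * 100
= 25 / (25 + 100) * 100
= 25 / 125 * 100
= 0.2 * 100
= 20.00%

20.00%


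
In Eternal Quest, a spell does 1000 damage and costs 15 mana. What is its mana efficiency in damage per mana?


Efficiency = damage / mana
= 1000 / 15
= 66.67

66.67 dmg/mana


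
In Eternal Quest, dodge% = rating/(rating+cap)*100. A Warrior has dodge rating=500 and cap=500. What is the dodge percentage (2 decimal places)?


dodge% = 500 / (500 + 500) * 100
= 500 / 1000 * 100
= 0.5 * 100
= 50.00%

50.00%


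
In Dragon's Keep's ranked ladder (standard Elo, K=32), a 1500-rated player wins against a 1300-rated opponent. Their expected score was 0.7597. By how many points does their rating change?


Elo update: delta = K * (S - Ea), where S = 1 (wins)
S - Ea = 1 - 0.7597 = 0.2403
Rating change = 32 * 0.2403
= 7.69

7.69 rating points


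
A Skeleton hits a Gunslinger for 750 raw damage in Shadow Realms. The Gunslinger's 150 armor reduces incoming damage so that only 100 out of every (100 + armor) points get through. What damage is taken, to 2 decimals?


actual = 750 * 100 / (100 + 150)
= 750 * 100 / 250
= 75000 / 250
= 300.00

300.00 damage


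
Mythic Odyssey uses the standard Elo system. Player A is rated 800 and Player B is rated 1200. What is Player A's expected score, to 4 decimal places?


Elo expected score: Ea = 1/(1 + 10^((Rb-Ra)/400))
Rb - Ra = 1200 - 800 = 400
(Rb-Ra)/400 = 400/400 = 1.0
10^1.0 = 10.0
Ea = 1/(1 + 10.0) = 1/11.0 = 0.0909

0.0909


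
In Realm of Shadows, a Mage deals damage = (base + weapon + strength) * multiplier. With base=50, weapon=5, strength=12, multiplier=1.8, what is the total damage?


Sum base + weapon + str = 50 + 5 + 12 = 67
Multiply by 1.8:
67 * 1.8 = 120.6

120.6 damage


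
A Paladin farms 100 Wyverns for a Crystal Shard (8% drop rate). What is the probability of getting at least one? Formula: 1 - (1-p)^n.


P(at least one) = 1 - P(none) = 1 - (1-p)^n
p = 8/100 = 0.08
1 - p = 0.92
(1 - p)^100 = 0.92^100 = 0.000239
P(at least one) = 1 - 0.000239 = 0.9998

0.9998


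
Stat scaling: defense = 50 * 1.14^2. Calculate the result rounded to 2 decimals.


value = base * growth^level
= 50 * 1.14^2
= 50 * 1.2996
= 64.98

64.98 defense


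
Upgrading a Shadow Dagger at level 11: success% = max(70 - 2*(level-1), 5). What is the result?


raw_rate = 70 - 2 * (11 - 1)
= 70 - 2 * 10
= 70 - 20
= 50
Apply floor: max(50, 5) = 50%

50%


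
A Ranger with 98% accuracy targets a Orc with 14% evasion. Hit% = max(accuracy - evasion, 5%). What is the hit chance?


accuracy - evasion = 98 - 14 = 84
Apply floor: max(84, 5) = 84
Hit chance = 84%

84%


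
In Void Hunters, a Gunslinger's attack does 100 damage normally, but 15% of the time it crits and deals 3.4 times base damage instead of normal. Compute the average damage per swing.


E[dmg] = base * (1 + crit_chance * (crit_mult - 1))
cc as decimal = 15/100 = 0.15
cm - 1 = 3.4 - 1 = 2.4
Bonus factor = 0.15 * 2.4 = 0.36
Total multiplier = 1 + 0.36 = 1.36
Expected damage = 100 * 1.36 = 136.00

136.00 damage


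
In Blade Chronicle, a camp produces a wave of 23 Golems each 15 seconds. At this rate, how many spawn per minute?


Spawns per minute = count * (60 / interval)
= 23 * (60 / 15)
= 23 * 4.0
= 92.0

92.0 per minute


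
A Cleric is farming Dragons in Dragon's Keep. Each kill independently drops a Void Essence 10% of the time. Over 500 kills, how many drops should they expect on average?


Expected drops = kills * (drop_rate / 100)
= 500 * (10 / 100)
= 500 * 0.1
= 50.0

50.0 drops


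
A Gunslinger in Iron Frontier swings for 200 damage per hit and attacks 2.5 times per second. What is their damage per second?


DPS = damage * attack_speed
= 200 * 2.5
= 500.0

500.0 DPS


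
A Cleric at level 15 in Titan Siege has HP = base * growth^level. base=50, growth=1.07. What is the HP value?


value = base * growth^level
= 50 * 1.07^15
= 50 * 2.759032
= 137.95

137.95 HP


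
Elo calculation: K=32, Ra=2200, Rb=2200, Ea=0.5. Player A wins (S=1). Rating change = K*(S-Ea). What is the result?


Elo update: delta = K * (S - Ea), where S = 1 (wins)
S - Ea = 1 - 0.5 = 0.5
Rating change = 32 * 0.5
= 16.00

16.00 rating points


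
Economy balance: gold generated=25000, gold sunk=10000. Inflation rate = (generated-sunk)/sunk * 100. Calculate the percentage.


Net gold = 25000 - 10000 = 15000
Inflation rate = net / sunk * 100 = 15000 / 10000 * 100
= 1.5 * 100
= 150.00%

150.00%


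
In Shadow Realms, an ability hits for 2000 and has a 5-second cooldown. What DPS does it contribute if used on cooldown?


DPS = damage / cooldown
= 2000 / 5
= 400.00

400.00 DPS


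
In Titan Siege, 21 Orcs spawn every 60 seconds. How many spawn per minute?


Spawns per minute = count * (60 / interval)
= 21 * (60 / 60)
= 21 * 1.0
= 21.0

21.0 per minute


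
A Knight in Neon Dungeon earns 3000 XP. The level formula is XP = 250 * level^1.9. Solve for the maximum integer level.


XP = 250 * level^1.9, so level = (XP / 250)^(1/1.9)
= (3000 / 250)^(1/1.9)
= 12.0^0.5263
= 3.6982
Floor: level = 3

level 3


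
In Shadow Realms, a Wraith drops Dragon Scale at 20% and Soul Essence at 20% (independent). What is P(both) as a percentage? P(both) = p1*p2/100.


For independent events, P(both) = P(A) * P(B)
= 20% * 20%
= 400 / 100 %
= 4.0%

4.0%


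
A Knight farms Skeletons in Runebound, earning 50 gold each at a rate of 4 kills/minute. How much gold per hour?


Gold per minute = 50 * 4 = 200
Gold per hour = 200 * 60 = 12000

12000 gold/hour


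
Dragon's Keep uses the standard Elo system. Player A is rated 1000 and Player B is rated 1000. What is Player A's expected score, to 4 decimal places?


Elo expected score: Ea = 1/(1 + 10^((Rb-Ra)/400))
Rb - Ra = 1000 - 1000 = 0
(Rb-Ra)/400 = 0/400 = 0.0
10^0.0 = 1.0
Ea = 1/(1 + 1.0) = 1/2.0 = 0.5000

0.5000


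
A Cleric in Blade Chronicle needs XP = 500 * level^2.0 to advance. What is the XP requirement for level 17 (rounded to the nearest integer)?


XP = 500 * level^2.0
Substitute level = 17:
XP = 500 * 17^2.0
= 500 * 289.0
= 144500

144500 XP


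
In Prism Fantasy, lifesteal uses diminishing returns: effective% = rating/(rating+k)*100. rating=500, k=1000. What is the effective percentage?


effective% = rating / (rating + k) * 100
= 500 / (500 + 1000) * 100
= 500 / 1500 * 100
= 0.333333 * 100
= 33.33%

33.33%


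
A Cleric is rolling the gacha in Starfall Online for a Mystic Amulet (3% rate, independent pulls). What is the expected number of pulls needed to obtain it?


Expected pulls for a geometric distribution = 1/p = 100 / rate%
= 100 / 3
= 33.33

33.33 pulls


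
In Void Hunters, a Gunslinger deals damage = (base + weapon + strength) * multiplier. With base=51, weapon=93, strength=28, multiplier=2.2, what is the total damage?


Sum base + weapon + str = 51 + 93 + 28 = 172
Multiply by 2.2:
172 * 2.2 = 378.4

378.4 damage


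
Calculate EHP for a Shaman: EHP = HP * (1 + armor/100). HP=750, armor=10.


EHP = 750 * (1 + 10/100)
= 750 * (1 + 0.1)
= 750 * 1.1
= 825.0

825.0 EHP


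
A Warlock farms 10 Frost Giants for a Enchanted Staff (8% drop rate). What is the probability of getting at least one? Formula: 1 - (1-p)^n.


P(at least one) = 1 - P(none) = 1 - (1-p)^n
p = 8/100 = 0.08
1 - p = 0.92
(1 - p)^10 = 0.92^10 = 0.434388
P(at least one) = 1 - 0.434388 = 0.5656

0.5656


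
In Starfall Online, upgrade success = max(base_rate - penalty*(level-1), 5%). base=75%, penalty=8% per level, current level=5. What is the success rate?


raw_rate = 75 - 8 * (5 - 1)
= 75 - 8 * 4
= 75 - 32
= 43
Apply floor: max(43, 5) = 43%

43%


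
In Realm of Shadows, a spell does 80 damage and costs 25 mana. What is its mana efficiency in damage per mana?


Efficiency = damage / mana
= 80 / 25
= 3.20

3.20 dmg/mana


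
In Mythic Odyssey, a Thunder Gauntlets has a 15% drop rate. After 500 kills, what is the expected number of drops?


Expected drops = kills * (drop_rate / 100)
= 500 * (15 / 100)
= 500 * 0.15
= 75.0

75.0 drops


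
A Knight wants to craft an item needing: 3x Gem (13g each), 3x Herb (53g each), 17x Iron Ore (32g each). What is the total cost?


Cost breakdown:
  Gem: 3 * 13 = 39
  Herb: 3 * 53 = 159
  Iron Ore: 17 * 32 = 544
Total = 39 + 159 + 544 = 742

742 gold


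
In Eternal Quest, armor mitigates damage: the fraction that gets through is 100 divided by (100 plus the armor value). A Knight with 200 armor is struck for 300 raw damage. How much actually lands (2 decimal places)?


actual = 300 * 100 / (100 + 200)
= 300 * 100 / 300
= 30000 / 300
= 100.00

100.00 damage


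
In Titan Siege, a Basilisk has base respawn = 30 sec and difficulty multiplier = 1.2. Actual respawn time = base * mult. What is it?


Respawn time = base * multiplier
= 30 * 1.2
= 36.0 seconds

36.0 seconds


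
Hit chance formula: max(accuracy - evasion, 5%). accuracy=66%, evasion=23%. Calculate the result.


accuracy - evasion = 66 - 23 = 43
Apply floor: max(43, 5) = 43
Hit chance = 43%

43%


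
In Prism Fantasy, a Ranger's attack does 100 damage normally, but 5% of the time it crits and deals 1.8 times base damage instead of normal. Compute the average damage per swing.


E[dmg] = base * (1 + crit_chance * (crit_mult - 1))
cc as decimal = 5/100 = 0.05
cm - 1 = 1.8 - 1 = 0.8
Bonus factor = 0.05 * 0.8 = 0.04
Total multiplier = 1 + 0.04 = 1.04
Expected damage = 100 * 1.04 = 104.00

104.00 damage


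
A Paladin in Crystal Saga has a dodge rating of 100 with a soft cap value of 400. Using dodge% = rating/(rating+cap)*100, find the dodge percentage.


dodge% = 100 / (100 + 400) * 100
= 100 / 500 * 100
= 0.2 * 100
= 20.00%

20.00%


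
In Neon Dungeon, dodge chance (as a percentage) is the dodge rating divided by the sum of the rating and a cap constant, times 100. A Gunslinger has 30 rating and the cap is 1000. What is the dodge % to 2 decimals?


dodge% = 30 / (30 + 1000) * 100
= 30 / 1030 * 100
= 0.029126 * 100
= 2.91%

2.91%


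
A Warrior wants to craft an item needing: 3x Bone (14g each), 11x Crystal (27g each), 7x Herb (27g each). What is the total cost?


Cost breakdown:
  Bone: 3 * 14 = 42
  Crystal: 11 * 27 = 297
  Herb: 7 * 27 = 189
Total = 42 + 297 + 189 = 528

528 gold


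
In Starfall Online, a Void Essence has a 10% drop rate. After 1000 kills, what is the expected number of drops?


Expected drops = kills * (drop_rate / 100)
= 1000 * (10 / 100)
= 1000 * 0.1
= 100.0

100.0 drops


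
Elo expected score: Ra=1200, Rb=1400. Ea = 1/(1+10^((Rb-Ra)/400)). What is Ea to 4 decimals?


Elo expected score: Ea = 1/(1 + 10^((Rb-Ra)/400))
Rb - Ra = 1400 - 1200 = 200
(Rb-Ra)/400 = 200/400 = 0.5
10^0.5 = 3.162278
Ea = 1/(1 + 3.162278) = 1/4.162278 = 0.2403

0.2403


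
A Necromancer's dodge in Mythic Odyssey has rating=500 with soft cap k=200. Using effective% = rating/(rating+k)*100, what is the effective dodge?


effective% = rating / (rating + k) * 100
= 500 / (500 + 200) * 100
= 500 / 700 * 100
= 0.714286 * 100
= 71.43%

71.43%


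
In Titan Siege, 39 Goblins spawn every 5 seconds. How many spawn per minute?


Spawns per minute = count * (60 / interval)
= 39 * (60 / 5)
= 39 * 12.0
= 468.0

468.0 per minute


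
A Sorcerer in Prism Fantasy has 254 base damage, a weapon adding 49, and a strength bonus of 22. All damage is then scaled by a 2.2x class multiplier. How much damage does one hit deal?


Sum base + weapon + str = 254 + 49 + 22 = 325
Multiply by 2.2:
325 * 2.2 = 715.0

715.0 damage
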